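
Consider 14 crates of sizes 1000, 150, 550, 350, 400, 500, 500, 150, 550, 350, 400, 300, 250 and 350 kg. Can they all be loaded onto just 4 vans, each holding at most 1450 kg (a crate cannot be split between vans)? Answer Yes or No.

A valid assignment using 4 vans:
  van 1: 1000 + 300 + 150 = 1450
  van 2: 550 + 550 + 350 = 1450
  van 3: 500 + 400 + 400 + 150 = 1450
  van 4: 500 + 350 + 350 + 250 = 1450
Every load is within 1450 kg, so 4 vans suffice.

Yes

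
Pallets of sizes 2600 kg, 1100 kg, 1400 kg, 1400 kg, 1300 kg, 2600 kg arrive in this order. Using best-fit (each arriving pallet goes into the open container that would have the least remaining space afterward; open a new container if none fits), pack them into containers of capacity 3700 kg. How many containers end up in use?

  2600 → container 1 (new)  [load 2600/3700]
  1100 → container 1  [load 3700/3700]
  1400 → container 2 (new)  [load 1400/3700]
  1400 → container 2  [load 2800/3700]
  1300 → container 3 (new)  [load 1300/3700]
  2600 → container 4 (new)  [load 2600/3700]
4 containers opened.

4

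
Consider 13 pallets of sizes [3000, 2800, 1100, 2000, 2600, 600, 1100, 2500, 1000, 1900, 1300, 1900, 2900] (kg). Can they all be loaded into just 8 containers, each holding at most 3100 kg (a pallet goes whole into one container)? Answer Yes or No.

No

Total = 24700 kg; ⌈24700/3100⌉ = 8.
The bound of 8 does not rule out 8, but exhaustive search shows no assignment into 8 containers of capacity 3100 kg exists — the minimum is 9.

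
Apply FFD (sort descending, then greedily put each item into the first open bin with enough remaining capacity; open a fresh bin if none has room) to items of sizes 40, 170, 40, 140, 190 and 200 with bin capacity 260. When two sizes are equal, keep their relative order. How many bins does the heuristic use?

4

Sorted descending: 200, 190, 170, 140, 40, 40.
  200 → bin 1 (new)  [load 200/260]
  190 → bin 2 (new)  [load 190/260]
  170 → bin 3 (new)  [load 170/260]
  140 → bin 4 (new)  [load 140/260]
  40 → bin 1  [load 240/260]
  40 → bin 2  [load 230/260]
4 bins opened.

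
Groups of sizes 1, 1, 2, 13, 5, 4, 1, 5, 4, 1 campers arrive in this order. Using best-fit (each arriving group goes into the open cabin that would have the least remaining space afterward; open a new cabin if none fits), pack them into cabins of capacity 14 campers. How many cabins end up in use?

  1 → cabin 1 (new)  [load 1/14]
  1 → cabin 1  [load 2/14]
  2 → cabin 1  [load 4/14]
  13 → cabin 2 (new)  [load 13/14]
  5 → cabin 1  [load 9/14]
  4 → cabin 1  [load 13/14]
  1 → cabin 1  [load 14/14]
  5 → cabin 3 (new)  [load 5/14]
  4 → cabin 3  [load 9/14]
  1 → cabin 2  [load 14/14]
3 cabins opened.

3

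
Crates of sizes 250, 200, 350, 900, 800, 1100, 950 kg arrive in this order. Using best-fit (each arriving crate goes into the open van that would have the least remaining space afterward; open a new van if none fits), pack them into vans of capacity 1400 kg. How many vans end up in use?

5

  250 → van 1 (new)  [load 250/1400]
  200 → van 1  [load 450/1400]
  350 → van 1  [load 800/1400]
  900 → van 2 (new)  [load 900/1400]
  800 → van 3 (new)  [load 800/1400]
  1100 → van 4 (new)  [load 1100/1400]
  950 → van 5 (new)  [load 950/1400]
5 vans opened.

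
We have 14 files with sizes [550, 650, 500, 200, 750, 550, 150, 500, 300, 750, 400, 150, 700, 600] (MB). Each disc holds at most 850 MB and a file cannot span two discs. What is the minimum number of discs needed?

Total = 750 + 750 + 700 + 650 + 600 + 550 + 550 + 500 + 500 + 400 + 300 + 200 + 150 + 150 = 6750 MB.
Lower bound: ⌈6750/850⌉ = 8 discs.
Also, 9 files each exceed 425 MB, and no two of those can share a disc, so at least 9 discs are needed.
A packing using 10 discs:
  disc 1: 750 = 750
  disc 2: 750 = 750
  disc 3: 700 + 150 = 850
  disc 4: 650 + 200 = 850
  disc 5: 600 + 150 = 750
  disc 6: 550 + 300 = 850
  disc 7: 550 = 550
  disc 8: 500 = 500
  disc 9: 500 = 500
  disc 10: 400 = 400
No arrangement into 9 discs stays within capacity, so 10 is optimal.

10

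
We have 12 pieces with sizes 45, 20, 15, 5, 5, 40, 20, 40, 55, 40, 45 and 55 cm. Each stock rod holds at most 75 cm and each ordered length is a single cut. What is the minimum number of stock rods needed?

Total = 55 + 55 + 45 + 45 + 40 + 40 + 40 + 20 + 20 + 15 + 5 + 5 = 385 cm.
Lower bound: ⌈385/75⌉ = 6 stock rods.
Also, 7 pieces each exceed 75/2 cm, and no two of those can share a stock rod, so at least 7 stock rods are needed.
A packing using 7 stock rods:
  stock rod 1: 55 + 20 = 75
  stock rod 2: 55 + 20 = 75
  stock rod 3: 45 + 15 + 5 + 5 = 70
  stock rod 4: 45 = 45
  stock rod 5: 40 = 40
  stock rod 6: 40 = 40
  stock rod 7: 40 = 40
This matches the lower bound, so 7 is optimal.

7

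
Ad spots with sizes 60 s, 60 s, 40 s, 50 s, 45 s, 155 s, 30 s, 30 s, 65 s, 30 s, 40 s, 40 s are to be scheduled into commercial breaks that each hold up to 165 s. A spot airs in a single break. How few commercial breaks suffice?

4

Total = 155 + 65 + 60 + 60 + 50 + 45 + 40 + 40 + 40 + 30 + 30 + 30 = 645 s.
Lower bound: ⌈645/165⌉ = 4 commercial breaks.
A packing using 4 commercial breaks:
  break 1: 155 = 155
  break 2: 65 + 60 + 40 = 165
  break 3: 60 + 45 + 30 + 30 = 165
  break 4: 50 + 40 + 40 + 30 = 160
This matches the lower bound, so 4 is optimal.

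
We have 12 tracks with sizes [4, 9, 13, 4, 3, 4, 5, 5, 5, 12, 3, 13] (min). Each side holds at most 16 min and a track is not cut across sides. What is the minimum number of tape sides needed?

Total = 13 + 13 + 12 + 9 + 5 + 5 + 5 + 4 + 4 + 4 + 3 + 3 = 80 min.
Lower bound: ⌈80/16⌉ = 5 tape sides.
A packing using 6 tape sides:
  side 1: 13 + 3 = 16
  side 2: 13 + 3 = 16
  side 3: 12 + 4 = 16
  side 4: 9 + 5 = 14
  side 5: 5 + 5 + 4 = 14
  side 6: 4 = 4
No arrangement into 5 tape sides stays within capacity, so 6 is optimal.

6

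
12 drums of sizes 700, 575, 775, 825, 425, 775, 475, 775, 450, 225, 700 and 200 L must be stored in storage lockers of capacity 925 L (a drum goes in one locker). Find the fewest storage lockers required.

Total = 825 + 775 + 775 + 775 + 700 + 700 + 575 + 475 + 450 + 425 + 225 + 200 = 6900 L.
Lower bound: ⌈6900/925⌉ = 8 storage lockers.
A packing using 9 storage lockers:
  locker 1: 825 = 825
  locker 2: 775 = 775
  locker 3: 775 = 775
  locker 4: 775 = 775
  locker 5: 700 + 225 = 925
  locker 6: 700 + 200 = 900
  locker 7: 575 = 575
  locker 8: 475 + 450 = 925
  locker 9: 425 = 425
No arrangement into 8 storage lockers stays within capacity, so 9 is optimal.

9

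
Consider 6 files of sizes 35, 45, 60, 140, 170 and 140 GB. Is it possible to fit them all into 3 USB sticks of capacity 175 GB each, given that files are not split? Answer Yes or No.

No

Total = 590 GB; ⌈590/175⌉ = 4.
At least 4 USB sticks are required, but only 3 are allowed.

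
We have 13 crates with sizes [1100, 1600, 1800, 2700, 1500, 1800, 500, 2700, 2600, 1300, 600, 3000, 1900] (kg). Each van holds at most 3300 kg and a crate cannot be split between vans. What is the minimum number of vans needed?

Total = 3000 + 2700 + 2700 + 2600 + 1900 + 1800 + 1800 + 1600 + 1500 + 1300 + 1100 + 600 + 500 = 23100 kg.
Lower bound: ⌈23100/3300⌉ = 7 vans.
A packing using 8 vans:
  van 1: 3000 = 3000
  van 2: 2700 + 600 = 3300
  van 3: 2700 + 500 = 3200
  van 4: 2600 = 2600
  van 5: 1900 + 1300 = 3200
  van 6: 1800 + 1500 = 3300
  van 7: 1800 + 1100 = 2900
  van 8: 1600 = 1600
No arrangement into 7 vans stays within capacity, so 8 is optimal.

8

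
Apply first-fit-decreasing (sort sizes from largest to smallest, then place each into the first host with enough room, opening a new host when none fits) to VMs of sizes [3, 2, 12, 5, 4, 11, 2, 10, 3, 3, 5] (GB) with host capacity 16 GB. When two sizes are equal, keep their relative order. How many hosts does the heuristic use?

4

Sorted descending: 12, 11, 10, 5, 5, 4, 3, 3, 3, 2, 2.
  12 → host 1 (new)  [load 12/16]
  11 → host 2 (new)  [load 11/16]
  10 → host 3 (new)  [load 10/16]
  5 → host 2  [load 16/16]
  5 → host 3  [load 15/16]
  4 → host 1  [load 16/16]
  3 → host 4 (new)  [load 3/16]
  3 → host 4  [load 6/16]
  3 → host 4  [load 9/16]
  2 → host 4  [load 11/16]
  2 → host 4  [load 13/16]
4 hosts opened.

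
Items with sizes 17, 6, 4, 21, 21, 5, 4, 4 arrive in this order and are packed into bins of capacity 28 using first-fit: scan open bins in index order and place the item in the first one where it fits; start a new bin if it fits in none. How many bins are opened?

  17 → bin 1 (new)  [load 17/28]
  6 → bin 1  [load 23/28]
  4 → bin 1  [load 27/28]
  21 → bin 2 (new)  [load 21/28]
  21 → bin 3 (new)  [load 21/28]
  5 → bin 2  [load 26/28]
  4 → bin 3  [load 25/28]
  4 → bin 4 (new)  [load 4/28]
4 bins opened.

4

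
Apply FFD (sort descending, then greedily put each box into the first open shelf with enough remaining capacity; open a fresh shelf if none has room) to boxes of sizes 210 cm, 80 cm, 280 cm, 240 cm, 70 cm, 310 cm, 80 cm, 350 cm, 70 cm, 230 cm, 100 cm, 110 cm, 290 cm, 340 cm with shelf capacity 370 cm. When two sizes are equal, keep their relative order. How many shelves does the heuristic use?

8

Sorted descending: 350, 340, 310, 290, 280, 240, 230, 210, 110, 100, 80, 80, 70, 70.
  350 → shelf 1 (new)  [load 350/370]
  340 → shelf 2 (new)  [load 340/370]
  310 → shelf 3 (new)  [load 310/370]
  290 → shelf 4 (new)  [load 290/370]
  280 → shelf 5 (new)  [load 280/370]
  240 → shelf 6 (new)  [load 240/370]
  230 → shelf 7 (new)  [load 230/370]
  210 → shelf 8 (new)  [load 210/370]
  110 → shelf 6  [load 350/370]
  100 → shelf 7  [load 330/370]
  80 → shelf 4  [load 370/370]
  80 → shelf 5  [load 360/370]
  70 → shelf 8  [load 280/370]
  70 → shelf 8  [load 350/370]
8 shelves opened.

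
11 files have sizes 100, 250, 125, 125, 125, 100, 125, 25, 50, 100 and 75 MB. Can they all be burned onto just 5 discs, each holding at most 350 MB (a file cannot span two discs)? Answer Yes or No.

A valid assignment using 4 discs:
  disc 1: 250 + 100 = 350
  disc 2: 125 + 125 + 100 = 350
  disc 3: 125 + 125 + 100 = 350
  disc 4: 75 + 50 + 25 = 150
That uses only 4 ≤ 5, so 5 discs are enough.

Yes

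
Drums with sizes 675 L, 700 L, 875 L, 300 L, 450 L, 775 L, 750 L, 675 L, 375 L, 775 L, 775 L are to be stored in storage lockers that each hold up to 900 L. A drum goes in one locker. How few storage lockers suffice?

10

Total = 875 + 775 + 775 + 775 + 750 + 700 + 675 + 675 + 450 + 375 + 300 = 7125 L.
Lower bound: ⌈7125/900⌉ = 8 storage lockers.
A packing using 10 storage lockers:
  locker 1: 875 = 875
  locker 2: 775 = 775
  locker 3: 775 = 775
  locker 4: 775 = 775
  locker 5: 750 = 750
  locker 6: 700 = 700
  locker 7: 675 = 675
  locker 8: 675 = 675
  locker 9: 450 + 375 = 825
  locker 10: 300 = 300
No arrangement into 9 storage lockers stays within capacity, so 10 is optimal.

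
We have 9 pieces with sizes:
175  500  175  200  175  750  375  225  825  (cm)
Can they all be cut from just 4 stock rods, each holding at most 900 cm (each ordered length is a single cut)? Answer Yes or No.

No

Total = 3400 cm; ⌈3400/900⌉ = 4.
The bound of 4 does not rule out 4, but exhaustive search shows no assignment into 4 stock rods of capacity 900 cm exists — the minimum is 5.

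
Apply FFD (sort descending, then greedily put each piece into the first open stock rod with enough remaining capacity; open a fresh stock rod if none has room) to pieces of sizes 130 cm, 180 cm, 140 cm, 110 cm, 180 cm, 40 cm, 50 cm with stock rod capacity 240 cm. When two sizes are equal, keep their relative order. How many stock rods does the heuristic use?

Sorted descending: 180, 180, 140, 130, 110, 50, 40.
  180 → stock rod 1 (new)  [load 180/240]
  180 → stock rod 2 (new)  [load 180/240]
  140 → stock rod 3 (new)  [load 140/240]
  130 → stock rod 4 (new)  [load 130/240]
  110 → stock rod 4  [load 240/240]
  50 → stock rod 1  [load 230/240]
  40 → stock rod 2  [load 220/240]
4 stock rods opened.

4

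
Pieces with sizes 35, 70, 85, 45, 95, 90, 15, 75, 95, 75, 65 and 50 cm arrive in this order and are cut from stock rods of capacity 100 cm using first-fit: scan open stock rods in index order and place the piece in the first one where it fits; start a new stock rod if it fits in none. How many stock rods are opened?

10

  35 → stock rod 1 (new)  [load 35/100]
  70 → stock rod 2 (new)  [load 70/100]
  85 → stock rod 3 (new)  [load 85/100]
  45 → stock rod 1  [load 80/100]
  95 → stock rod 4 (new)  [load 95/100]
  90 → stock rod 5 (new)  [load 90/100]
  15 → stock rod 1  [load 95/100]
  75 → stock rod 6 (new)  [load 75/100]
  95 → stock rod 7 (new)  [load 95/100]
  75 → stock rod 8 (new)  [load 75/100]
  65 → stock rod 9 (new)  [load 65/100]
  50 → stock rod 10 (new)  [load 50/100]
10 stock rods opened.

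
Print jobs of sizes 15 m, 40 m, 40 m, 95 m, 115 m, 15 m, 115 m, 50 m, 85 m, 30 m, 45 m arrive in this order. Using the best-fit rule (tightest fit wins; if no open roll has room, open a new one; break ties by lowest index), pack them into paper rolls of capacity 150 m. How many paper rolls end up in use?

  15 → roll 1 (new)  [load 15/150]
  40 → roll 1  [load 55/150]
  40 → roll 1  [load 95/150]
  95 → roll 2 (new)  [load 95/150]
  115 → roll 3 (new)  [load 115/150]
  15 → roll 3  [load 130/150]
  115 → roll 4 (new)  [load 115/150]
  50 → roll 1  [load 145/150]
  85 → roll 5 (new)  [load 85/150]
  30 → roll 4  [load 145/150]
  45 → roll 2  [load 140/150]
5 paper rolls opened.

5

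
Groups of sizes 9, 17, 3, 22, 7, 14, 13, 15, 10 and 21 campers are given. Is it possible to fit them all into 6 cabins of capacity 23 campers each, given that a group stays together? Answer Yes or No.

Yes

A valid assignment using 6 cabins:
  cabin 1: 22 = 22
  cabin 2: 21 = 21
  cabin 3: 17 + 3 = 20
  cabin 4: 15 + 7 = 22
  cabin 5: 14 + 9 = 23
  cabin 6: 13 + 10 = 23
Every load is within 23 campers, so 6 cabins suffice.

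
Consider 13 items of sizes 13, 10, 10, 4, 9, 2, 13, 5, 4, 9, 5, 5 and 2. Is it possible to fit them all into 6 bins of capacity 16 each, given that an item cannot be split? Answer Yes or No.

Total = 91; ⌈91/16⌉ = 6.
The bound of 6 does not rule out 6, but exhaustive search shows no assignment into 6 bins of capacity 16 exists — the minimum is 7.

No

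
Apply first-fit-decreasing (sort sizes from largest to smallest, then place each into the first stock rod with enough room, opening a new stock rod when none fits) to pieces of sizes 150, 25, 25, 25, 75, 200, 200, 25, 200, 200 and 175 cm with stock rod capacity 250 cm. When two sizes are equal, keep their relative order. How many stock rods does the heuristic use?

Sorted descending: 200, 200, 200, 200, 175, 150, 75, 25, 25, 25, 25.
  200 → stock rod 1 (new)  [load 200/250]
  200 → stock rod 2 (new)  [load 200/250]
  200 → stock rod 3 (new)  [load 200/250]
  200 → stock rod 4 (new)  [load 200/250]
  175 → stock rod 5 (new)  [load 175/250]
  150 → stock rod 6 (new)  [load 150/250]
  75 → stock rod 5  [load 250/250]
  25 → stock rod 1  [load 225/250]
  25 → stock rod 1  [load 250/250]
  25 → stock rod 2  [load 225/250]
  25 → stock rod 2  [load 250/250]
6 stock rods opened.

6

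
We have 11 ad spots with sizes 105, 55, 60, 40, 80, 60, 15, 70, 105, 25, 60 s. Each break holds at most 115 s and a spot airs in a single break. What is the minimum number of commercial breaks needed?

7

Total = 105 + 105 + 80 + 70 + 60 + 60 + 60 + 55 + 40 + 25 + 15 = 675 s.
Lower bound: ⌈675/115⌉ = 6 commercial breaks.
Also, 7 ad spots each exceed 115/2 s, and no two of those can share a break, so at least 7 commercial breaks are needed.
A packing using 7 commercial breaks:
  break 1: 105 = 105
  break 2: 105 = 105
  break 3: 80 + 25 = 105
  break 4: 70 + 40 = 110
  break 5: 60 + 55 = 115
  break 6: 60 + 15 = 75
  break 7: 60 = 60
This matches the lower bound, so 7 is optimal.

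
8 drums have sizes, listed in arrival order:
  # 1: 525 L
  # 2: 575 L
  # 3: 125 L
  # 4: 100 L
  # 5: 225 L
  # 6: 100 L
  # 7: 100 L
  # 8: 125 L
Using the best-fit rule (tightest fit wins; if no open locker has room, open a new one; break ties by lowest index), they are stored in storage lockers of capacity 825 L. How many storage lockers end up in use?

3

  525 → locker 1 (new)  [load 525/825]
  575 → locker 2 (new)  [load 575/825]
  125 → locker 2  [load 700/825]
  100 → locker 2  [load 800/825]
  225 → locker 1  [load 750/825]
  100 → locker 3 (new)  [load 100/825]
  100 → locker 3  [load 200/825]
  125 → locker 3  [load 325/825]
3 storage lockers opened.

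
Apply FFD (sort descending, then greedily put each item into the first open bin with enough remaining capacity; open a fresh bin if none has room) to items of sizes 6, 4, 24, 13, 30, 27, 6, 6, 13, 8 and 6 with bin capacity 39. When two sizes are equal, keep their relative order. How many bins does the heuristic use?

4

Sorted descending: 30, 27, 24, 13, 13, 8, 6, 6, 6, 6, 4.
  30 → bin 1 (new)  [load 30/39]
  27 → bin 2 (new)  [load 27/39]
  24 → bin 3 (new)  [load 24/39]
  13 → bin 3  [load 37/39]
  13 → bin 4 (new)  [load 13/39]
  8 → bin 1  [load 38/39]
  6 → bin 2  [load 33/39]
  6 → bin 2  [load 39/39]
  6 → bin 4  [load 19/39]
  6 → bin 4  [load 25/39]
  4 → bin 4  [load 29/39]
4 bins opened.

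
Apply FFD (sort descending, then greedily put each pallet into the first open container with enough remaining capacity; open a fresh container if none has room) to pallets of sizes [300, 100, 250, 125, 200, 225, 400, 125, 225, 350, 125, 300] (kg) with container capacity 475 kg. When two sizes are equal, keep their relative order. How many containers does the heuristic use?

Sorted descending: 400, 350, 300, 300, 250, 225, 225, 200, 125, 125, 125, 100.
  400 → container 1 (new)  [load 400/475]
  350 → container 2 (new)  [load 350/475]
  300 → container 3 (new)  [load 300/475]
  300 → container 4 (new)  [load 300/475]
  250 → container 5 (new)  [load 250/475]
  225 → container 5  [load 475/475]
  225 → container 6 (new)  [load 225/475]
  200 → container 6  [load 425/475]
  125 → container 2  [load 475/475]
  125 → container 3  [load 425/475]
  125 → container 4  [load 425/475]
  100 → container 7 (new)  [load 100/475]
7 containers opened.

7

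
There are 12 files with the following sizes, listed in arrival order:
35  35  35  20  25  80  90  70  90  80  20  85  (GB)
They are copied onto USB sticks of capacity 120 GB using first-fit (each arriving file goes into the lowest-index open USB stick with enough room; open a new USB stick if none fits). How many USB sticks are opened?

7

  35 → USB stick 1 (new)  [load 35/120]
  35 → USB stick 1  [load 70/120]
  35 → USB stick 1  [load 105/120]
  20 → USB stick 2 (new)  [load 20/120]
  25 → USB stick 2  [load 45/120]
  80 → USB stick 3 (new)  [load 80/120]
  90 → USB stick 4 (new)  [load 90/120]
  70 → USB stick 2  [load 115/120]
  90 → USB stick 5 (new)  [load 90/120]
  80 → USB stick 6 (new)  [load 80/120]
  20 → USB stick 3  [load 100/120]
  85 → USB stick 7 (new)  [load 85/120]
7 USB sticks opened.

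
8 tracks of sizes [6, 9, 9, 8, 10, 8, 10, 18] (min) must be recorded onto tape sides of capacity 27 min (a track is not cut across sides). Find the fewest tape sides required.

3

Total = 18 + 10 + 10 + 9 + 9 + 8 + 8 + 6 = 78 min.
Lower bound: ⌈78/27⌉ = 3 tape sides.
A packing using 3 tape sides:
  side 1: 18 + 9 = 27
  side 2: 10 + 10 + 6 = 26
  side 3: 9 + 8 + 8 = 25
This matches the lower bound, so 3 is optimal.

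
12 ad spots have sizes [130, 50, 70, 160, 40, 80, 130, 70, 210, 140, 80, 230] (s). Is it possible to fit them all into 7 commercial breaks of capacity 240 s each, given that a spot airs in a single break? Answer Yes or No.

Yes

A valid assignment using 7 commercial breaks:
  break 1: 230 = 230
  break 2: 210 = 210
  break 3: 160 + 80 = 240
  break 4: 140 + 80 = 220
  break 5: 130 + 70 + 40 = 240
  break 6: 130 + 70 = 200
  break 7: 50 = 50
Every load is within 240 s, so 7 commercial breaks suffice.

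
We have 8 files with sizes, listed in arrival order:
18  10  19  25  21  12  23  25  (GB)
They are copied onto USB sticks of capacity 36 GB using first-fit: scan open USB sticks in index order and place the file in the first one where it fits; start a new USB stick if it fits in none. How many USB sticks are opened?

6

  18 → USB stick 1 (new)  [load 18/36]
  10 → USB stick 1  [load 28/36]
  19 → USB stick 2 (new)  [load 19/36]
  25 → USB stick 3 (new)  [load 25/36]
  21 → USB stick 4 (new)  [load 21/36]
  12 → USB stick 2  [load 31/36]
  23 → USB stick 5 (new)  [load 23/36]
  25 → USB stick 6 (new)  [load 25/36]
6 USB sticks opened.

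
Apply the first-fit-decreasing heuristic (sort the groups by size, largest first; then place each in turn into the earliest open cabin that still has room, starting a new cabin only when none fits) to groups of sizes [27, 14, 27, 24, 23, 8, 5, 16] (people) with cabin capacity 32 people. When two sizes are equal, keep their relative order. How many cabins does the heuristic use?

5

Sorted descending: 27, 27, 24, 23, 16, 14, 8, 5.
  27 → cabin 1 (new)  [load 27/32]
  27 → cabin 2 (new)  [load 27/32]
  24 → cabin 3 (new)  [load 24/32]
  23 → cabin 4 (new)  [load 23/32]
  16 → cabin 5 (new)  [load 16/32]
  14 → cabin 5  [load 30/32]
  8 → cabin 3  [load 32/32]
  5 → cabin 1  [load 32/32]
5 cabins opened.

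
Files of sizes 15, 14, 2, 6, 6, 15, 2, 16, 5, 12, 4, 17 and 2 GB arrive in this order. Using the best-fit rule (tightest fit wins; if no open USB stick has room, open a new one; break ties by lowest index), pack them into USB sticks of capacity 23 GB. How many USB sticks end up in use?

  15 → USB stick 1 (new)  [load 15/23]
  14 → USB stick 2 (new)  [load 14/23]
  2 → USB stick 1  [load 17/23]
  6 → USB stick 1  [load 23/23]
  6 → USB stick 2  [load 20/23]
  15 → USB stick 3 (new)  [load 15/23]
  2 → USB stick 2  [load 22/23]
  16 → USB stick 4 (new)  [load 16/23]
  5 → USB stick 4  [load 21/23]
  12 → USB stick 5 (new)  [load 12/23]
  4 → USB stick 3  [load 19/23]
  17 → USB stick 6 (new)  [load 17/23]
  2 → USB stick 4  [load 23/23]
6 USB sticks opened.

6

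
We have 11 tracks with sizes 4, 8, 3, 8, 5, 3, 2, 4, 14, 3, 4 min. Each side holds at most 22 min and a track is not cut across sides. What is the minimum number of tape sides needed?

Total = 14 + 8 + 8 + 5 + 4 + 4 + 4 + 3 + 3 + 3 + 2 = 58 min.
Lower bound: ⌈58/22⌉ = 3 tape sides.
A packing using 3 tape sides:
  side 1: 14 + 8 = 22
  side 2: 8 + 5 + 4 + 4 = 21
  side 3: 4 + 3 + 3 + 3 + 2 = 15
This matches the lower bound, so 3 is optimal.

3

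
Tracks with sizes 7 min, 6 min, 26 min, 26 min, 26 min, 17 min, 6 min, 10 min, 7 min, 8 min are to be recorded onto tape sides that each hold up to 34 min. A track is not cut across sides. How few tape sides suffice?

Total = 26 + 26 + 26 + 17 + 10 + 8 + 7 + 7 + 6 + 6 = 139 min.
Lower bound: ⌈139/34⌉ = 5 tape sides.
A packing using 5 tape sides:
  side 1: 26 + 8 = 34
  side 2: 26 + 7 = 33
  side 3: 26 + 7 = 33
  side 4: 17 + 10 + 6 = 33
  side 5: 6 = 6
This matches the lower bound, so 5 is optimal.

5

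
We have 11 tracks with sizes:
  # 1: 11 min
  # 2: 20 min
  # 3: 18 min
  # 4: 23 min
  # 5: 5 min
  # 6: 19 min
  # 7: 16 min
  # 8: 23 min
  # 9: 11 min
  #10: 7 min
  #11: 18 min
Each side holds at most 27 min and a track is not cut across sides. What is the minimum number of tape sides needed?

8

Total = 23 + 23 + 20 + 19 + 18 + 18 + 16 + 11 + 11 + 7 + 5 = 171 min.
Lower bound: ⌈171/27⌉ = 7 tape sides.
A packing using 8 tape sides:
  side 1: 23 = 23
  side 2: 23 = 23
  side 3: 20 + 7 = 27
  side 4: 19 + 5 = 24
  side 5: 18 = 18
  side 6: 18 = 18
  side 7: 16 + 11 = 27
  side 8: 11 = 11
No arrangement into 7 tape sides stays within capacity, so 8 is optimal.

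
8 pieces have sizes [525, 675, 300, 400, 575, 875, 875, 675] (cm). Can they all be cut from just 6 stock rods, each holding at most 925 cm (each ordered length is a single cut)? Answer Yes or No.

Yes

A valid assignment using 6 stock rods:
  stock rod 1: 875 = 875
  stock rod 2: 875 = 875
  stock rod 3: 675 = 675
  stock rod 4: 675 = 675
  stock rod 5: 575 + 300 = 875
  stock rod 6: 525 + 400 = 925
Every load is within 925 cm, so 6 stock rods suffice.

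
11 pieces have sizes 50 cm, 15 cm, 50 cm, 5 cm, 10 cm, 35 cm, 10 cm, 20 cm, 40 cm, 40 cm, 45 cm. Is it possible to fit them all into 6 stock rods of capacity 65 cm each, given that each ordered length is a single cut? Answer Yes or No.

Yes

A valid assignment using 6 stock rods:
  stock rod 1: 50 + 15 = 65
  stock rod 2: 50 + 10 + 5 = 65
  stock rod 3: 45 + 20 = 65
  stock rod 4: 40 + 10 = 50
  stock rod 5: 40 = 40
  stock rod 6: 35 = 35
Every load is within 65 cm, so 6 stock rods suffice.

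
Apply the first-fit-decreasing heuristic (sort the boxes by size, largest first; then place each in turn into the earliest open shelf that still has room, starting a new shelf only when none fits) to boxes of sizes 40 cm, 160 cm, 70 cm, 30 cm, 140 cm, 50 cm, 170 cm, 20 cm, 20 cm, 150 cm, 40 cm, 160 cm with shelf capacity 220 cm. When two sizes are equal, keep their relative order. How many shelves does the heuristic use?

5

Sorted descending: 170, 160, 160, 150, 140, 70, 50, 40, 40, 30, 20, 20.
  170 → shelf 1 (new)  [load 170/220]
  160 → shelf 2 (new)  [load 160/220]
  160 → shelf 3 (new)  [load 160/220]
  150 → shelf 4 (new)  [load 150/220]
  140 → shelf 5 (new)  [load 140/220]
  70 → shelf 4  [load 220/220]
  50 → shelf 1  [load 220/220]
  40 → shelf 2  [load 200/220]
  40 → shelf 3  [load 200/220]
  30 → shelf 5  [load 170/220]
  20 → shelf 2  [load 220/220]
  20 → shelf 3  [load 220/220]
5 shelves opened.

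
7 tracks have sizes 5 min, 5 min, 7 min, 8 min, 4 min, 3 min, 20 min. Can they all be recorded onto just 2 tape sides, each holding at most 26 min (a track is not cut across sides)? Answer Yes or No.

Total = 52 min; ⌈52/26⌉ = 2.
The bound of 2 does not rule out 2, but exhaustive search shows no assignment into 2 tape sides of capacity 26 min exists — the minimum is 3.

No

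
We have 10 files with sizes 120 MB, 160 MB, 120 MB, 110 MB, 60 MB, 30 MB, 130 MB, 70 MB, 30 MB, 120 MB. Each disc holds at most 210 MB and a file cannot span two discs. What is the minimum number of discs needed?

Total = 160 + 130 + 120 + 120 + 120 + 110 + 70 + 60 + 30 + 30 = 950 MB.
Lower bound: ⌈950/210⌉ = 5 discs.
Also, 6 files each exceed 105 MB, and no two of those can share a disc, so at least 6 discs are needed.
A packing using 6 discs:
  disc 1: 160 + 30 = 190
  disc 2: 130 + 70 = 200
  disc 3: 120 + 60 + 30 = 210
  disc 4: 120 = 120
  disc 5: 120 = 120
  disc 6: 110 = 110
This matches the lower bound, so 6 is optimal.

6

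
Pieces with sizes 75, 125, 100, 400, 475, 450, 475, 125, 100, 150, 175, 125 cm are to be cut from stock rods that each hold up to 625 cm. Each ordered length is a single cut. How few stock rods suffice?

Total = 475 + 475 + 450 + 400 + 175 + 150 + 125 + 125 + 125 + 100 + 100 + 75 = 2775 cm.
Lower bound: ⌈2775/625⌉ = 5 stock rods.
A packing using 5 stock rods:
  stock rod 1: 475 + 150 = 625
  stock rod 2: 475 + 125 = 600
  stock rod 3: 450 + 175 = 625
  stock rod 4: 400 + 125 + 100 = 625
  stock rod 5: 125 + 100 + 75 = 300
This matches the lower bound, so 5 is optimal.

5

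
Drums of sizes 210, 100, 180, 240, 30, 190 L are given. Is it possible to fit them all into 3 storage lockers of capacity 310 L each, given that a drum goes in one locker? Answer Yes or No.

Total = 950 L; ⌈950/310⌉ = 4.
At least 4 storage lockers are required, but only 3 are allowed.

No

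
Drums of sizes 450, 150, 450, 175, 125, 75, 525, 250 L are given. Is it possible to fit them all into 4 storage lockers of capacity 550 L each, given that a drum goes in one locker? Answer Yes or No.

No

Total = 2200 L; ⌈2200/550⌉ = 4.
The bound of 4 does not rule out 4, but exhaustive search shows no assignment into 4 storage lockers of capacity 550 L exists — the minimum is 5.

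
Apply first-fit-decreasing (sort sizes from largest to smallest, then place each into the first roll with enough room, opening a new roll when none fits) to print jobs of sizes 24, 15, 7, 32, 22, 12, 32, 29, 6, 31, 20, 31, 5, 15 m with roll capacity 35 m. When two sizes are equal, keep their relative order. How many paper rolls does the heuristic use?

Sorted descending: 32, 32, 31, 31, 29, 24, 22, 20, 15, 15, 12, 7, 6, 5.
  32 → roll 1 (new)  [load 32/35]
  32 → roll 2 (new)  [load 32/35]
  31 → roll 3 (new)  [load 31/35]
  31 → roll 4 (new)  [load 31/35]
  29 → roll 5 (new)  [load 29/35]
  24 → roll 6 (new)  [load 24/35]
  22 → roll 7 (new)  [load 22/35]
  20 → roll 8 (new)  [load 20/35]
  15 → roll 8  [load 35/35]
  15 → roll 9 (new)  [load 15/35]
  12 → roll 7  [load 34/35]
  7 → roll 6  [load 31/35]
  6 → roll 5  [load 35/35]
  5 → roll 9  [load 20/35]
9 paper rolls opened.

9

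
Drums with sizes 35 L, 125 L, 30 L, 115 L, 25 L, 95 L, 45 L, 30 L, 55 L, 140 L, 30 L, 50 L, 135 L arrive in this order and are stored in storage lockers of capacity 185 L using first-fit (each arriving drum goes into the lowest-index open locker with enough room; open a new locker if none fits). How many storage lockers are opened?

  35 → locker 1 (new)  [load 35/185]
  125 → locker 1  [load 160/185]
  30 → locker 2 (new)  [load 30/185]
  115 → locker 2  [load 145/185]
  25 → locker 1  [load 185/185]
  95 → locker 3 (new)  [load 95/185]
  45 → locker 3  [load 140/185]
  30 → locker 2  [load 175/185]
  55 → locker 4 (new)  [load 55/185]
  140 → locker 5 (new)  [load 140/185]
  30 → locker 3  [load 170/185]
  50 → locker 4  [load 105/185]
  135 → locker 6 (new)  [load 135/185]
6 storage lockers opened.

6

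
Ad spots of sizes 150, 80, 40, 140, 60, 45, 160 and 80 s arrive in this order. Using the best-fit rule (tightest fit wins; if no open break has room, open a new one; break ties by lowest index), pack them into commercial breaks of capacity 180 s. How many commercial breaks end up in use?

5

  150 → break 1 (new)  [load 150/180]
  80 → break 2 (new)  [load 80/180]
  40 → break 2  [load 120/180]
  140 → break 3 (new)  [load 140/180]
  60 → break 2  [load 180/180]
  45 → break 4 (new)  [load 45/180]
  160 → break 5 (new)  [load 160/180]
  80 → break 4  [load 125/180]
5 commercial breaks opened.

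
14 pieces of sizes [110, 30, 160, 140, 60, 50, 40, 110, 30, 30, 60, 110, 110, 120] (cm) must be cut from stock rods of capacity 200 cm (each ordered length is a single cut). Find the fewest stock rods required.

Total = 160 + 140 + 120 + 110 + 110 + 110 + 110 + 60 + 60 + 50 + 40 + 30 + 30 + 30 = 1160 cm.
Lower bound: ⌈1160/200⌉ = 6 stock rods.
Also, 7 pieces each exceed 100 cm, and no two of those can share a stock rod, so at least 7 stock rods are needed.
A packing using 7 stock rods:
  stock rod 1: 160 + 40 = 200
  stock rod 2: 140 + 60 = 200
  stock rod 3: 120 + 60 = 180
  stock rod 4: 110 + 50 + 30 = 190
  stock rod 5: 110 + 30 + 30 = 170
  stock rod 6: 110 = 110
  stock rod 7: 110 = 110
This matches the lower bound, so 7 is optimal.

7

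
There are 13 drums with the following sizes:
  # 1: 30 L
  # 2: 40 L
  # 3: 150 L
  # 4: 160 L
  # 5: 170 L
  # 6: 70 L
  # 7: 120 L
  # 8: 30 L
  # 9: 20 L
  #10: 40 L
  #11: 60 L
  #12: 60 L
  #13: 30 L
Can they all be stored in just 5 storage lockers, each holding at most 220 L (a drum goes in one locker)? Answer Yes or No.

Yes

A valid assignment using 5 storage lockers:
  locker 1: 170 + 40 = 210
  locker 2: 160 + 60 = 220
  locker 3: 150 + 70 = 220
  locker 4: 120 + 60 + 40 = 220
  locker 5: 30 + 30 + 30 + 20 = 110
Every load is within 220 L, so 5 storage lockers suffice.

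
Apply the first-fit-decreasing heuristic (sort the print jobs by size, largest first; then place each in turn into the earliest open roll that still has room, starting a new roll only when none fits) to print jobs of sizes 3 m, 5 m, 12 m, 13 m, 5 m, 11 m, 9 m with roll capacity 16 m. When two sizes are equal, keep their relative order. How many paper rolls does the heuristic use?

Sorted descending: 13, 12, 11, 9, 5, 5, 3.
  13 → roll 1 (new)  [load 13/16]
  12 → roll 2 (new)  [load 12/16]
  11 → roll 3 (new)  [load 11/16]
  9 → roll 4 (new)  [load 9/16]
  5 → roll 3  [load 16/16]
  5 → roll 4  [load 14/16]
  3 → roll 1  [load 16/16]
4 paper rolls opened.

4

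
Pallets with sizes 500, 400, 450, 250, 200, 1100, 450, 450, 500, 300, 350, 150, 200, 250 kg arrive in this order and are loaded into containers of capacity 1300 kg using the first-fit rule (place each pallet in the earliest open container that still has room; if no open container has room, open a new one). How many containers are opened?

5

  500 → container 1 (new)  [load 500/1300]
  400 → container 1  [load 900/1300]
  450 → container 2 (new)  [load 450/1300]
  250 → container 1  [load 1150/1300]
  200 → container 2  [load 650/1300]
  1100 → container 3 (new)  [load 1100/1300]
  450 → container 2  [load 1100/1300]
  450 → container 4 (new)  [load 450/1300]
  500 → container 4  [load 950/1300]
  300 → container 4  [load 1250/1300]
  350 → container 5 (new)  [load 350/1300]
  150 → container 1  [load 1300/1300]
  200 → container 2  [load 1300/1300]
  250 → container 5  [load 600/1300]
5 containers opened.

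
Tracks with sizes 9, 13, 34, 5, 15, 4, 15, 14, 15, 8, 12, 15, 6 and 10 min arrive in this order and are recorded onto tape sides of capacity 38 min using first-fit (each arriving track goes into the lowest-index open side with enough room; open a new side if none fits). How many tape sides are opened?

5

  9 → side 1 (new)  [load 9/38]
  13 → side 1  [load 22/38]
  34 → side 2 (new)  [load 34/38]
  5 → side 1  [load 27/38]
  15 → side 3 (new)  [load 15/38]
  4 → side 1  [load 31/38]
  15 → side 3  [load 30/38]
  14 → side 4 (new)  [load 14/38]
  15 → side 4  [load 29/38]
  8 → side 3  [load 38/38]
  12 → side 5 (new)  [load 12/38]
  15 → side 5  [load 27/38]
  6 → side 1  [load 37/38]
  10 → side 5  [load 37/38]
5 tape sides opened.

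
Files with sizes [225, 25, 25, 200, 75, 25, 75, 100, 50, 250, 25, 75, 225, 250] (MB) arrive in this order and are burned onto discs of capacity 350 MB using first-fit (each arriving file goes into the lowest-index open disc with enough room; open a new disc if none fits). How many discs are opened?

  225 → disc 1 (new)  [load 225/350]
  25 → disc 1  [load 250/350]
  25 → disc 1  [load 275/350]
  200 → disc 2 (new)  [load 200/350]
  75 → disc 1  [load 350/350]
  25 → disc 2  [load 225/350]
  75 → disc 2  [load 300/350]
  100 → disc 3 (new)  [load 100/350]
  50 → disc 2  [load 350/350]
  250 → disc 3  [load 350/350]
  25 → disc 4 (new)  [load 25/350]
  75 → disc 4  [load 100/350]
  225 → disc 4  [load 325/350]
  250 → disc 5 (new)  [load 250/350]
5 discs opened.

5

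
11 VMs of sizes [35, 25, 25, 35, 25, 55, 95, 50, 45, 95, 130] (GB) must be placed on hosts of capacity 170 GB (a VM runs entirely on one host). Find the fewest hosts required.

4

Total = 130 + 95 + 95 + 55 + 50 + 45 + 35 + 35 + 25 + 25 + 25 = 615 GB.
Lower bound: ⌈615/170⌉ = 4 hosts.
A packing using 4 hosts:
  host 1: 130 + 35 = 165
  host 2: 95 + 55 = 150
  host 3: 95 + 50 + 25 = 170
  host 4: 45 + 35 + 25 + 25 = 130
This matches the lower bound, so 4 is optimal.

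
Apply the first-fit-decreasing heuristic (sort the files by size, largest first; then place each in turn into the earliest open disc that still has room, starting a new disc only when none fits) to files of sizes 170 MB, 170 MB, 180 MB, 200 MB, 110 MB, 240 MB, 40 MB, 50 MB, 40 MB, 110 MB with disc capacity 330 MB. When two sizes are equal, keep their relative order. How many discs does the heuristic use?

Sorted descending: 240, 200, 180, 170, 170, 110, 110, 50, 40, 40.
  240 → disc 1 (new)  [load 240/330]
  200 → disc 2 (new)  [load 200/330]
  180 → disc 3 (new)  [load 180/330]
  170 → disc 4 (new)  [load 170/330]
  170 → disc 5 (new)  [load 170/330]
  110 → disc 2  [load 310/330]
  110 → disc 3  [load 290/330]
  50 → disc 1  [load 290/330]
  40 → disc 1  [load 330/330]
  40 → disc 3  [load 330/330]
5 discs opened.

5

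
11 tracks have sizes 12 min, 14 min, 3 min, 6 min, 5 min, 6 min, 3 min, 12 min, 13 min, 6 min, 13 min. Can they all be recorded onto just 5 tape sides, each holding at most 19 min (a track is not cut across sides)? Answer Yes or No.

A valid assignment using 5 tape sides:
  side 1: 14 + 5 = 19
  side 2: 13 + 6 = 19
  side 3: 13 + 6 = 19
  side 4: 12 + 6 = 18
  side 5: 12 + 3 + 3 = 18
Every load is within 19 min, so 5 tape sides suffice.

Yes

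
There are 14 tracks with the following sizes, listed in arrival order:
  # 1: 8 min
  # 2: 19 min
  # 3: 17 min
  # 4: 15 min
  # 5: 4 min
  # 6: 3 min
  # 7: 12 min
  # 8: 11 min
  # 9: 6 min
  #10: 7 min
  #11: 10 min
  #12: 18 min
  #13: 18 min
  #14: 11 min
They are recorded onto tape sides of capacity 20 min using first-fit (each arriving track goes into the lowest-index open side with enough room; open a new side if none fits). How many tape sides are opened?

  8 → side 1 (new)  [load 8/20]
  19 → side 2 (new)  [load 19/20]
  17 → side 3 (new)  [load 17/20]
  15 → side 4 (new)  [load 15/20]
  4 → side 1  [load 12/20]
  3 → side 1  [load 15/20]
  12 → side 5 (new)  [load 12/20]
  11 → side 6 (new)  [load 11/20]
  6 → side 5  [load 18/20]
  7 → side 6  [load 18/20]
  10 → side 7 (new)  [load 10/20]
  18 → side 8 (new)  [load 18/20]
  18 → side 9 (new)  [load 18/20]
  11 → side 10 (new)  [load 11/20]
10 tape sides opened.

10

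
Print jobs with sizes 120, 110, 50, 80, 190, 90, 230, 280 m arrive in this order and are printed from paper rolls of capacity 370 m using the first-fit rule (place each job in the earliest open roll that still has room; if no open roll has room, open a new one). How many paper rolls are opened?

4

  120 → roll 1 (new)  [load 120/370]
  110 → roll 1  [load 230/370]
  50 → roll 1  [load 280/370]
  80 → roll 1  [load 360/370]
  190 → roll 2 (new)  [load 190/370]
  90 → roll 2  [load 280/370]
  230 → roll 3 (new)  [load 230/370]
  280 → roll 4 (new)  [load 280/370]
4 paper rolls opened.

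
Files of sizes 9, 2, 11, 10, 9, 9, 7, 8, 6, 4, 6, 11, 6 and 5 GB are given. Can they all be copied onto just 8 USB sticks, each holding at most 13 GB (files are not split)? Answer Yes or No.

Total = 103 GB; ⌈103/13⌉ = 8.
The bound of 8 does not rule out 8, but exhaustive search shows no assignment into 8 USB sticks of capacity 13 GB exists — the minimum is 9.

No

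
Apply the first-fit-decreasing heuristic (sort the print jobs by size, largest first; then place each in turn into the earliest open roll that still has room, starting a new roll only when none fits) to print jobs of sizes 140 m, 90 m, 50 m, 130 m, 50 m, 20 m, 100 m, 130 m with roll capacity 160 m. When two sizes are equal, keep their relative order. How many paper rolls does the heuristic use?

5

Sorted descending: 140, 130, 130, 100, 90, 50, 50, 20.
  140 → roll 1 (new)  [load 140/160]
  130 → roll 2 (new)  [load 130/160]
  130 → roll 3 (new)  [load 130/160]
  100 → roll 4 (new)  [load 100/160]
  90 → roll 5 (new)  [load 90/160]
  50 → roll 4  [load 150/160]
  50 → roll 5  [load 140/160]
  20 → roll 1  [load 160/160]
5 paper rolls opened.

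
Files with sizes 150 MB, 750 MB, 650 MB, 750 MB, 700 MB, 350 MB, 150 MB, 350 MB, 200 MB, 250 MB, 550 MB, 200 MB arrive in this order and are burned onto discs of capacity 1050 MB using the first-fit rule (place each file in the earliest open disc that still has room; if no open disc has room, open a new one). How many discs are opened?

  150 → disc 1 (new)  [load 150/1050]
  750 → disc 1  [load 900/1050]
  650 → disc 2 (new)  [load 650/1050]
  750 → disc 3 (new)  [load 750/1050]
  700 → disc 4 (new)  [load 700/1050]
  350 → disc 2  [load 1000/1050]
  150 → disc 1  [load 1050/1050]
  350 → disc 4  [load 1050/1050]
  200 → disc 3  [load 950/1050]
  250 → disc 5 (new)  [load 250/1050]
  550 → disc 5  [load 800/1050]
  200 → disc 5  [load 1000/1050]
5 discs opened.

5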